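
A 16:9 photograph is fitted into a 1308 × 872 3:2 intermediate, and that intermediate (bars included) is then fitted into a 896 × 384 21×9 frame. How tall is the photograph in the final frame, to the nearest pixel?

First fit — 16:9 into 1308×872 spans the width: 1308.00 × 735.75.
Second fit — the 3:2 canvas into 896×384 spans the height: 576.00 × 384.00 (×0.4404 from 1308×872).
So the photograph's height is 735.75 × 0.4404 ≈ 324.00.

324 px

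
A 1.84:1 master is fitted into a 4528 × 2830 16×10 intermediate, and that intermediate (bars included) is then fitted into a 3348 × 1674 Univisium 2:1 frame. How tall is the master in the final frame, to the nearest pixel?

1456 px

Inside the 4528×2830 canvas the master is width-limited at 4528.00 × 2460.87.
Second fit — the 16×10 canvas into 3348×1674 spans the height: 2678.40 × 1674.00 (×0.5915 from 4528×2830).
So the master's height is 2460.87 × 0.5915 ≈ 1455.65.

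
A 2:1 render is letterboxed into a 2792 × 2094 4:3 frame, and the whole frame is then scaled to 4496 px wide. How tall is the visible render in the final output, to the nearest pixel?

2248 px

At 2792×2094 the render is width-limited, so height = 2792 × 1/2 ≈ 1396.00 px.
Resizing to 4496 px wide multiplies everything by 1.6103: 1396.00 → 2248.00 px.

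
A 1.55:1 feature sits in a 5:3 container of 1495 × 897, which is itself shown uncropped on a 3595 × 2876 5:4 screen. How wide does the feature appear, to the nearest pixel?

3343 px

1.55:1 in 1495×897: fills the height, so the feature is 1390.35 × 897.00.
5:3 in 3595×2876: fills the width, so the intermediate becomes 3595.00 × 2157.00 — a scale of ×2.4047.
Applying the same ×2.4047: 1390.35 → 3343.35.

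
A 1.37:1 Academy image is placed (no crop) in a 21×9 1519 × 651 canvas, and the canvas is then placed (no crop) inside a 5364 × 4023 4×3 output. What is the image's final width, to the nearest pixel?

First fit — 1.37:1 Academy into 1519×651 spans the height: 891.87 × 651.00.
21×9 in 5364×4023: fills the width, so the intermediate becomes 5364.00 × 2298.86 — a scale of ×3.5313.
The image scales with it: width 891.87 × 3.5313 ≈ 3149.43.

3149 px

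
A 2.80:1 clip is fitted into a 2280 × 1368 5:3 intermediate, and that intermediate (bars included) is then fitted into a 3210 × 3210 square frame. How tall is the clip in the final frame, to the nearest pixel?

1146 px

Inside the 2280×1368 canvas the clip is width-limited at 2280.00 × 814.29.
Second fit — the 5:3 canvas into 3210×3210 spans the width: 3210.00 × 1926.00 (×1.4079 from 2280×1368).
So the clip's height is 814.29 × 1.4079 ≈ 1146.43.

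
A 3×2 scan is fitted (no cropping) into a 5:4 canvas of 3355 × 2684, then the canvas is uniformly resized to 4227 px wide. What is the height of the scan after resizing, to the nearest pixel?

2818 px

At 3355×2684 the scan is width-limited, so height = 3355 × 2/3 ≈ 2236.67 px.
Resizing to 4227 px wide multiplies everything by 1.2599: 2236.67 → 2818.00 px.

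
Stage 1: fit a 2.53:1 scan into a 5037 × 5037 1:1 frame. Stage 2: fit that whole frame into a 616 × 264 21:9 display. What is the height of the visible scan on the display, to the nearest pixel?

First fit — 2.53:1 into 5037×5037 spans the width: 5037.00 × 1990.91.
The 1:1 canvas is height-limited in 616×264, giving 264.00 × 264.00; scale factor 0.0524.
Applying the same ×0.0524: 1990.91 → 104.35.

104 px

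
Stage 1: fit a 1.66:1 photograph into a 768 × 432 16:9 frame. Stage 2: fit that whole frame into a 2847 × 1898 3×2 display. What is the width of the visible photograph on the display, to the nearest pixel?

2658 px

First fit — 1.66:1 into 768×432 spans the height: 717.12 × 432.00.
The 16:9 canvas is width-limited in 2847×1898, giving 2847.00 × 1601.44; scale factor 3.7070.
So the photograph's width is 717.12 × 3.7070 ≈ 2658.39.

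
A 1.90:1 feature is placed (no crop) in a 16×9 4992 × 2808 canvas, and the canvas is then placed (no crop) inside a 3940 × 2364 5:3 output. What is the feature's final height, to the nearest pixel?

2074 px

First fit — 1.90:1 into 4992×2808 spans the width: 4992.00 × 2627.37.
The 16×9 canvas is width-limited in 3940×2364, giving 3940.00 × 2216.25; scale factor 0.7893.
Applying the same ×0.7893: 2627.37 → 2073.68.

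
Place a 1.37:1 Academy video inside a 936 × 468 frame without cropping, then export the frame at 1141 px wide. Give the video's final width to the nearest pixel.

Fitted into 936×468, the video spans the height; its width is 468 × 1.370 ≈ 641.16 px.
The frame scales by 1141/936 = 1.2190; 641.16 × 1.2190 ≈ 781.59 px.

782 px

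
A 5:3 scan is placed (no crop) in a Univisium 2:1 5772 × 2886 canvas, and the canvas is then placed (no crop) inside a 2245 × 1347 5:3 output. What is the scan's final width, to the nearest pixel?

1871 px

5:3 in 5772×2886: fills the height, so the scan is 4810.00 × 2886.00.
The Univisium 2:1 canvas is width-limited in 2245×1347, giving 2245.00 × 1122.50; scale factor 0.3889.
Applying the same ×0.3889: 4810.00 → 1870.83.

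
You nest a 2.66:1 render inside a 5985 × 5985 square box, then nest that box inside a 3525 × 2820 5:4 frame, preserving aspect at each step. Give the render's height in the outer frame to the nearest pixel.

1060 px

2.66:1 in 5985×5985: fills the width, so the render is 5985.00 × 2250.00.
Second fit — the square canvas into 3525×2820 spans the height: 2820.00 × 2820.00 (×0.4712 from 5985×5985).
Applying the same ×0.4712: 2250.00 → 1060.15.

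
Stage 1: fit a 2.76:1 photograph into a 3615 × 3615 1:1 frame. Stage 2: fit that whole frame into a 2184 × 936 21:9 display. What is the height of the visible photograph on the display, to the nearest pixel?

First fit — 2.76:1 into 3615×3615 spans the width: 3615.00 × 1309.78.
Second fit — the 1:1 canvas into 2184×936 spans the height: 936.00 × 936.00 (×0.2589 from 3615×3615).
The photograph scales with it: height 1309.78 × 0.2589 ≈ 339.13.

339 px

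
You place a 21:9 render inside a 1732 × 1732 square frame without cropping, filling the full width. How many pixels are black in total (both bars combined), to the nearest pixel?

1714185 pixels

The render is 1732 × 9/21 ≈ 742.2857 px tall.
Leftover height: 1732 − 742.2857 = 989.7143 px.
Across the 1732-px span: 989.7143 × 1732 ≈ 1714185 px.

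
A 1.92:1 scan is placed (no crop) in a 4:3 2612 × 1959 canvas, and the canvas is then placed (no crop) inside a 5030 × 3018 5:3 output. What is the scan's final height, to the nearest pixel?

Inside the 2612×1959 canvas the scan is width-limited at 2612.00 × 1360.42.
Second fit — the 4:3 canvas into 5030×3018 spans the height: 4024.00 × 3018.00 (×1.5406 from 2612×1959).
So the scan's height is 1360.42 × 1.5406 ≈ 2095.83.

2096 px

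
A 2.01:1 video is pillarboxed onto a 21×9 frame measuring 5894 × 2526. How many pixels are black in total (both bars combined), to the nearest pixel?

2.01:1 (2.010) < 21×9 (2.333), so the video fills the height.
That makes the image 5077.2600 px wide (2526 × 2.010).
Leftover width: 5894 − 5077.2600 = 816.7400 px.
Bar area = 816.7400 × 2526 ≈ 2063085 px.

2063085 pixels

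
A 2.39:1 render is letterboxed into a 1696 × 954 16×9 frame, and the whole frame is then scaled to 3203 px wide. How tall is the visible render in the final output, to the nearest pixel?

In the 1696×954 frame the render fills the width: height = 1696 / 2.390 ≈ 709.62 px.
Scaling 1696 → 3203 is ×1.8886, so the height becomes 709.62 × 1.8886 ≈ 1340.17 px.

1340 px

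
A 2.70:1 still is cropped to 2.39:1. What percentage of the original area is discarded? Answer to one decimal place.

2.39:1 is narrower than 2.70:1, so the crop keeps the full height and trims the width.
(2.390)/(2.700) ≈ 0.885 of the area survives, leaving 11.48% discarded.

11.5%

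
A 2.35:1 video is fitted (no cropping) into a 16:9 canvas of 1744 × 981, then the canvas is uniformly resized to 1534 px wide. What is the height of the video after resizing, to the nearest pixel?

In the 1744×981 frame the video fills the width: height = 1744 / 2.350 ≈ 742.13 px.
Scaling 1744 → 1534 is ×0.8796, so the height becomes 742.13 × 0.8796 ≈ 652.77 px.

653 px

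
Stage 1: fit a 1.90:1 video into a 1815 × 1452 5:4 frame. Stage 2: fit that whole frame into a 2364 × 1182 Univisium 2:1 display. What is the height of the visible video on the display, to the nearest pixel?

778 px

Inside the 1815×1452 canvas the video is width-limited at 1815.00 × 955.26.
The 5:4 canvas is height-limited in 2364×1182, giving 1477.50 × 1182.00; scale factor 0.8140.
The video scales with it: height 955.26 × 0.8140 ≈ 777.63.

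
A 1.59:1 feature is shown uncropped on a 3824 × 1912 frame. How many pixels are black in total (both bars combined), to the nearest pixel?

1498855 pixels

Since 1.590 < 2.000, the feature is height-limited.
Content width = 1912 × 1.590 ≈ 3040.0800 px.
3824 − 3040.0800 = 783.9200 px of bars.
Across the 1912-px span: 783.9200 × 1912 ≈ 1498855 px.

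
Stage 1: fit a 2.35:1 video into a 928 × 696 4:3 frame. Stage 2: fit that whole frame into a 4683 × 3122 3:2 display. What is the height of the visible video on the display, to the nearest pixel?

Inside the 928×696 canvas the video is width-limited at 928.00 × 394.89.
4:3 in 4683×3122: fills the height, so the intermediate becomes 4162.67 × 3122.00 — a scale of ×4.4856.
Applying the same ×4.4856: 394.89 → 1771.35.

1771 px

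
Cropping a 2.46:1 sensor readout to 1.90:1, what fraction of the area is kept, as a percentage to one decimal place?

77.2%

1.90:1 is narrower than 2.46:1, so the crop keeps the full height and trims the width.
(1.900)/(2.460) ≈ 0.772 of the area survives.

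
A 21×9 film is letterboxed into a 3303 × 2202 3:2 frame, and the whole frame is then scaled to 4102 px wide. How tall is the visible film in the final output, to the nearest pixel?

At 3303×2202 the film is width-limited, so height = 3303 × 9/21 ≈ 1415.57 px.
The frame scales by 4102/3303 = 1.2419; 1415.57 × 1.2419 ≈ 1758.00 px.

1758 px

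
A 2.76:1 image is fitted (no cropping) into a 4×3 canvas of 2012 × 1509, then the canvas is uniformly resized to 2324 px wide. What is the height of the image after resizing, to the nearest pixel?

In the 2012×1509 frame the image fills the width: height = 2012 / 2.760 ≈ 728.99 px.
Resizing to 2324 px wide multiplies everything by 1.1551: 728.99 → 842.03 px.

842 px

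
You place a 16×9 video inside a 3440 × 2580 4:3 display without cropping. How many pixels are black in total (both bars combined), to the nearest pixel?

2218800 pixels

16×9 (1.778) > 4:3 (1.333), so the video fills the width.
Content height = 3440 × 9/16 ≈ 1935.0000 px.
Black = 2580 − 1935.0000 = 645.0000 px.
Bar area = 645.0000 × 3440 ≈ 2218800 px.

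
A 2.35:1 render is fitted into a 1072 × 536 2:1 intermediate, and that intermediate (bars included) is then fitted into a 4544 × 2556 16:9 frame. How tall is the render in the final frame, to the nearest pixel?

1934 px

Inside the 1072×536 canvas the render is width-limited at 1072.00 × 456.17.
The 2:1 canvas is width-limited in 4544×2556, giving 4544.00 × 2272.00; scale factor 4.2388.
The render scales with it: height 456.17 × 4.2388 ≈ 1933.62.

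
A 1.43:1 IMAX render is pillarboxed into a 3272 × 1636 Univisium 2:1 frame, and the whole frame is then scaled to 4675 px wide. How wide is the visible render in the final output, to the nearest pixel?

In the 3272×1636 frame the render fills the height: width = 1636 × 1.430 ≈ 2339.48 px.
Scaling 3272 → 4675 is ×1.4288, so the width becomes 2339.48 × 1.4288 ≈ 3342.62 px.

3343 px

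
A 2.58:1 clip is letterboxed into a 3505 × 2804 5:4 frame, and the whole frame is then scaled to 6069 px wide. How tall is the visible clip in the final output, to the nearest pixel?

Fitted into 3505×2804, the clip spans the width; its height is 3505 / 2.580 ≈ 1358.53 px.
The frame scales by 6069/3505 = 1.7315; 1358.53 × 1.7315 ≈ 2352.33 px.

2352 px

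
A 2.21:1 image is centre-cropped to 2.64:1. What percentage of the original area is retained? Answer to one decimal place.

2.64:1 is wider than 2.21:1, so the crop keeps the full width and trims the height.
Fraction kept = (2.210)/(2.640) ≈ 83.71%.

83.7%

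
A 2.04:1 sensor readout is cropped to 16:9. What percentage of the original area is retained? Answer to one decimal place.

Going from 2.04:1 to 16:9 means cutting width while keeping height.
(1.778)/(2.040) ≈ 0.871 of the area survives.

87.1%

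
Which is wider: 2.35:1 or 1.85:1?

2.35 and 1.85; 2.35 > 1.85.

2.35:1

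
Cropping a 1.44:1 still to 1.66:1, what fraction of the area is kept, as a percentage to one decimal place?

Going from 1.44:1 to 1.66:1 means cutting height while keeping width.
Area ratio = (1.440)/(1.660) = 86.75% retained.

86.7%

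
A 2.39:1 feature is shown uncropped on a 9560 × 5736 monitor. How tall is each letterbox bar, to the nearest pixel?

2.39:1 is wider than 5:3, so it spans the full width.
The feature is 9560 / 2.390 ≈ 4000.00 px tall.
Leftover height: 5736 − 4000.00 = 1736.00 px → 868.00 each side.

868 px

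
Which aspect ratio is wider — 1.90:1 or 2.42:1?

2.42:1

1.9 and 2.42; 2.42 > 1.9.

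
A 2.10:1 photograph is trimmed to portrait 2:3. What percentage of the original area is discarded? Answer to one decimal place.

68.3%

The height stays; only width is cut (since portrait 2:3 is narrower than 2.10:1).
Area ratio = (0.667)/(2.100) = 31.75%; the remaining 68.25% is cropped out.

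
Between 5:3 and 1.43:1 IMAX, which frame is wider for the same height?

5:3 = 1.667 and 1.43; 1.667 > 1.43.

5:3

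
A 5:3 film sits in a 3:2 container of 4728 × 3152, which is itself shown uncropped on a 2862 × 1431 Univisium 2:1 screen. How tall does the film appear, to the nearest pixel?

1288 px

Inside the 4728×3152 canvas the film is width-limited at 4728.00 × 2836.80.
3:2 in 2862×1431: fills the height, so the intermediate becomes 2146.50 × 1431.00 — a scale of ×0.4540.
The film scales with it: height 2836.80 × 0.4540 ≈ 1287.90.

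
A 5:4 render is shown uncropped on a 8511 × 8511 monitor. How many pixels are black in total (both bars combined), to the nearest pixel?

5:4 (1.250) > square (1.000), so the render fills the width.
Content height = 8511 × 4/5 ≈ 6808.8000 px.
Black = 8511 − 6808.8000 = 1702.2000 px.
Across the 8511-px span: 1702.2000 × 8511 ≈ 14487424 px.

14487424 pixels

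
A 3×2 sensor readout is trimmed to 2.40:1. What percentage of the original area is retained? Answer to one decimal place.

62.5%

2.40:1 is wider than 3×2, so the crop keeps the full width and trims the height.
Fraction kept = (1.500)/(2.400) ≈ 62.50%.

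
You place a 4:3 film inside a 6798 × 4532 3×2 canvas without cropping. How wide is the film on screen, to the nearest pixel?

4:3 (1.333) < 3×2 (1.500), so the film fills the height.
Content width = 4532 × 4/3 ≈ 6042.67 px.

6043 px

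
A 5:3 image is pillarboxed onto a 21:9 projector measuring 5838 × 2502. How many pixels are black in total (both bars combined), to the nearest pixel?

4173336 pixels

5:3 (1.667) < 21:9 (2.333), so the image fills the height.
That makes the image 4170.0000 px wide (2502 × 5/3).
Black = 5838 − 4170.0000 = 1668.0000 px.
Across the 2502-px span: 1668.0000 × 2502 ≈ 4173336 px.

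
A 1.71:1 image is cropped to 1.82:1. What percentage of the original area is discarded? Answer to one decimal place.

6.0%

The width stays; only height is cut (since 1.82:1 is wider than 1.71:1).
Area ratio = (1.710)/(1.820) = 93.96%; the remaining 6.04% is cropped out.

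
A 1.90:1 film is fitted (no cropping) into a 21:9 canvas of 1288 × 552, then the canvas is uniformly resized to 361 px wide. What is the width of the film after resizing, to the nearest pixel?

Fitted into 1288×552, the film spans the height; its width is 552 × 1.900 ≈ 1048.80 px.
The frame scales by 361/1288 = 0.2803; 1048.80 × 0.2803 ≈ 293.96 px.

294 px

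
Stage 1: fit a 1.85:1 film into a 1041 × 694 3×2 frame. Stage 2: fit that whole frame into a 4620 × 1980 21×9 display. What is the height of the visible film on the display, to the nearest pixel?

Inside the 1041×694 canvas the film is width-limited at 1041.00 × 562.70.
The 3×2 canvas is height-limited in 4620×1980, giving 2970.00 × 1980.00; scale factor 2.8530.
The film scales with it: height 562.70 × 2.8530 ≈ 1605.41.

1605 px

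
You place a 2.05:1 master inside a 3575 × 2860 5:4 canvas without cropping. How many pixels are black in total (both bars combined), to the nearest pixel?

2.05:1 (2.050) > 5:4 (1.250), so the master fills the width.
That makes the image 1743.9024 px tall (3575 / 2.050).
Black = 2860 − 1743.9024 = 1116.0976 px.
Bar area = 1116.0976 × 3575 ≈ 3990049 px.

3990049 pixels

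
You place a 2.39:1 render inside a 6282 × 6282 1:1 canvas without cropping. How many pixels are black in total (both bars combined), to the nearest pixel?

Since 2.390 > 1.000, the render is width-limited.
That makes the image 2628.4519 px tall (6282 / 2.390).
Black = 6282 − 2628.4519 = 3653.5481 px.
Across the 6282-px span: 3653.5481 × 6282 ≈ 22951589 px.

22951589 pixels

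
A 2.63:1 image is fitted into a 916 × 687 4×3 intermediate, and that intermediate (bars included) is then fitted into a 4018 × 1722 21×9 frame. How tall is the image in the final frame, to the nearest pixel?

2.63:1 in 916×687: fills the width, so the image is 916.00 × 348.29.
Second fit — the 4×3 canvas into 4018×1722 spans the height: 2296.00 × 1722.00 (×2.5066 from 916×687).
So the image's height is 348.29 × 2.5066 ≈ 873.00.

873 px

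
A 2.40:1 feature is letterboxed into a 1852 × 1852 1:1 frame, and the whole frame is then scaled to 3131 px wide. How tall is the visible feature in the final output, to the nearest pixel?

1305 px

In the 1852×1852 frame the feature fills the width: height = 1852 / 2.400 ≈ 771.67 px.
Resizing to 3131 px wide multiplies everything by 1.6906: 771.67 → 1304.58 px.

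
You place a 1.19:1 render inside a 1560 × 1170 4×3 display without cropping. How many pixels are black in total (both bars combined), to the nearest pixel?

1.19:1 (1.190) < 4×3 (1.333), so the render fills the height.
That makes the image 1392.3000 px wide (1170 × 1.190).
Black = 1560 − 1392.3000 = 167.7000 px.
Bar area = 167.7000 × 1170 ≈ 196209 px.

196209 pixels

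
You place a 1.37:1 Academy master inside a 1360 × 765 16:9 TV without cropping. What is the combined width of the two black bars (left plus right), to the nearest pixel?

312 px

1.37:1 Academy is narrower than 16:9, so it spans the full height.
That makes the image 1048.05 px wide (765 × 1.370).
Black = 1360 − 1048.05 = 311.95 px.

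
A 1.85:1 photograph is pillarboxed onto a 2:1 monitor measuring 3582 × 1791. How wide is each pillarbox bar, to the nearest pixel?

134 px

Since 1.850 < 2.000, the photograph is height-limited.
The photograph is 1791 × 1.850 ≈ 3313.35 px wide.
3582 − 3313.35 = 268.65 px of bars (134.32 each).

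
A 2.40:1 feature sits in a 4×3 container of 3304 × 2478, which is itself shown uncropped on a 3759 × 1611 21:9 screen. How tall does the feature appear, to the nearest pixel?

895 px

First fit — 2.40:1 into 3304×2478 spans the width: 3304.00 × 1376.67.
4×3 in 3759×1611: fills the height, so the intermediate becomes 2148.00 × 1611.00 — a scale of ×0.6501.
The feature scales with it: height 1376.67 × 0.6501 ≈ 895.00.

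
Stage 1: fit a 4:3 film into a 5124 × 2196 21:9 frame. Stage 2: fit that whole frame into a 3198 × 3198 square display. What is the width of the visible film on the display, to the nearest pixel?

Inside the 5124×2196 canvas the film is height-limited at 2928.00 × 2196.00.
Second fit — the 21:9 canvas into 3198×3198 spans the width: 3198.00 × 1370.57 (×0.6241 from 5124×2196).
The film scales with it: width 2928.00 × 0.6241 ≈ 1827.43.

1827 px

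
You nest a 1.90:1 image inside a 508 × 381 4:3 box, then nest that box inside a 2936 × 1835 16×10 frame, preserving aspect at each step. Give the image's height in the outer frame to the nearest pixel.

Inside the 508×381 canvas the image is width-limited at 508.00 × 267.37.
4:3 in 2936×1835: fills the height, so the intermediate becomes 2446.67 × 1835.00 — a scale of ×4.8163.
So the image's height is 267.37 × 4.8163 ≈ 1287.72.

1288 px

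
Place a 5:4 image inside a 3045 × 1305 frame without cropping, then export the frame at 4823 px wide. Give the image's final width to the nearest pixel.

2584 px

In the 3045×1305 frame the image fills the height: width = 1305 × 5/4 ≈ 1631.25 px.
The frame scales by 4823/3045 = 1.5839; 1631.25 × 1.5839 ≈ 2583.75 px.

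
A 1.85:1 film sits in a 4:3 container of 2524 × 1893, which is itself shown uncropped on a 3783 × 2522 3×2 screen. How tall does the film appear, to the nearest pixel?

Inside the 2524×1893 canvas the film is width-limited at 2524.00 × 1364.32.
4:3 in 3783×2522: fills the height, so the intermediate becomes 3362.67 × 2522.00 — a scale of ×1.3323.
So the film's height is 1364.32 × 1.3323 ≈ 1817.66.

1818 px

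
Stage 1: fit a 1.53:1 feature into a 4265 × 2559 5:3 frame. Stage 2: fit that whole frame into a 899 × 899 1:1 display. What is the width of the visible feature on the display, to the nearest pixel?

First fit — 1.53:1 into 4265×2559 spans the height: 3915.27 × 2559.00.
The 5:3 canvas is width-limited in 899×899, giving 899.00 × 539.40; scale factor 0.2108.
Applying the same ×0.2108: 3915.27 → 825.28.

825 px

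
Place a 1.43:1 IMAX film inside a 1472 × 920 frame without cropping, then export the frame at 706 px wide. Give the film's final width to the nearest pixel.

At 1472×920 the film is height-limited, so width = 920 × 1.430 ≈ 1315.60 px.
The frame scales by 706/1472 = 0.4796; 1315.60 × 0.4796 ≈ 630.99 px.

631 px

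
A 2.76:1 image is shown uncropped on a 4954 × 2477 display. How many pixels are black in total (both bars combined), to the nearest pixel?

2.76:1 (2.760) > Univisium 2:1 (2.000), so the image fills the width.
Content height = 4954 / 2.760 ≈ 1794.9275 px.
Black = 2477 − 1794.9275 = 682.0725 px.
Across the 4954-px span: 682.0725 × 4954 ≈ 3378987 px.

3378987 pixels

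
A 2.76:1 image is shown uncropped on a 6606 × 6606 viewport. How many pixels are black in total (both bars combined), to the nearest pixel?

27827919 pixels

Since 2.760 > 1.000, the image is width-limited.
Content height = 6606 / 2.760 ≈ 2393.4783 px.
Leftover height: 6606 − 2393.4783 = 4212.5217 px.
Bar area = 4212.5217 × 6606 ≈ 27827919 px.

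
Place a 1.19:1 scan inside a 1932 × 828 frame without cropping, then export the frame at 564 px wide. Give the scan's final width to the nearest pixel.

At 1932×828 the scan is height-limited, so width = 828 × 1.190 ≈ 985.32 px.
The frame scales by 564/1932 = 0.2919; 985.32 × 0.2919 ≈ 287.64 px.

288 px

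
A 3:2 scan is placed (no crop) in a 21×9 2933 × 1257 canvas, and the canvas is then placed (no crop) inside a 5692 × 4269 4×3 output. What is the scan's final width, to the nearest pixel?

3659 px

Inside the 2933×1257 canvas the scan is height-limited at 1885.50 × 1257.00.
Second fit — the 21×9 canvas into 5692×4269 spans the width: 5692.00 × 2439.43 (×1.9407 from 2933×1257).
So the scan's width is 1885.50 × 1.9407 ≈ 3659.14.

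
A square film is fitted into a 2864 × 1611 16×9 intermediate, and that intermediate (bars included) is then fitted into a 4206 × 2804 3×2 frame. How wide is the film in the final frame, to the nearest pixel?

First fit — square into 2864×1611 spans the height: 1611.00 × 1611.00.
Second fit — the 16×9 canvas into 4206×2804 spans the width: 4206.00 × 2365.88 (×1.4686 from 2864×1611).
The film scales with it: width 1611.00 × 1.4686 ≈ 2365.88.

2366 px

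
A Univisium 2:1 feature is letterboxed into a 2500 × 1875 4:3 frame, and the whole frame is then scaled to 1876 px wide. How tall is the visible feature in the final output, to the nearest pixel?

At 2500×1875 the feature is width-limited, so height = 2500 × 1/2 ≈ 1250.00 px.
Scaling 2500 → 1876 is ×0.7504, so the height becomes 1250.00 × 0.7504 ≈ 938.00 px.

938 px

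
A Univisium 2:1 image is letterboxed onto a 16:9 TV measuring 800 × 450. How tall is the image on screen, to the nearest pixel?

Since 2.000 > 1.778, the image is width-limited.
Content height = 800 × 1/2 ≈ 400.00 px.

400 px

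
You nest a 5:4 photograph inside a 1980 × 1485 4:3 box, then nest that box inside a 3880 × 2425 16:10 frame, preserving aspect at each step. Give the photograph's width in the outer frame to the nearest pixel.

5:4 in 1980×1485: fills the height, so the photograph is 1856.25 × 1485.00.
Second fit — the 4:3 canvas into 3880×2425 spans the height: 3233.33 × 2425.00 (×1.6330 from 1980×1485).
The photograph scales with it: width 1856.25 × 1.6330 ≈ 3031.25.

3031 px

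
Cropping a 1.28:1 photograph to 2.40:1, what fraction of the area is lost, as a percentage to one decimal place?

The width stays; only height is cut (since 2.40:1 is wider than 1.28:1).
Area ratio = (1.280)/(2.400) = 53.33%; the remaining 46.67% is cropped out.

46.7%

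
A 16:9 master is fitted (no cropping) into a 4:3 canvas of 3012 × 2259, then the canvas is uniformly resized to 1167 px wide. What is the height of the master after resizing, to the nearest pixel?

Fitted into 3012×2259, the master spans the width; its height is 3012 × 9/16 ≈ 1694.25 px.
Resizing to 1167 px wide multiplies everything by 0.3875: 1694.25 → 656.44 px.

656 px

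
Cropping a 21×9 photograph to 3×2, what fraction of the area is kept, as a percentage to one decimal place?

3×2 is narrower than 21×9, so the crop keeps the full height and trims the width.
Fraction kept = (1.500)/(2.333) ≈ 64.29%.

64.3%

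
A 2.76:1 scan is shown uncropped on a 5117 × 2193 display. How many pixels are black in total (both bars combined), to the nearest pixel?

Since 2.760 > 2.333, the scan is width-limited.
The scan is 5117 / 2.760 ≈ 1853.9855 px tall.
2193 − 1853.9855 = 339.0145 px of bars.
That's 339.0145 × 5117 ≈ 1734737 black pixels.

1734737 pixels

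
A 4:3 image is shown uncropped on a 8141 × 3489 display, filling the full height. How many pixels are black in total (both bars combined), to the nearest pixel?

12173121 pixels

Content width = 3489 × 4/3 ≈ 4652.0000 px.
Leftover width: 8141 − 4652.0000 = 3489.0000 px.
That's 3489.0000 × 3489 ≈ 12173121 black pixels.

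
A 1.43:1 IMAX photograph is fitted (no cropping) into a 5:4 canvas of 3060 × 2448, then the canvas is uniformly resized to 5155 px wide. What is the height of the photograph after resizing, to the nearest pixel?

3605 px

At 3060×2448 the photograph is width-limited, so height = 3060 / 1.430 ≈ 2139.86 px.
The frame scales by 5155/3060 = 1.6846; 2139.86 × 1.6846 ≈ 3604.90 px.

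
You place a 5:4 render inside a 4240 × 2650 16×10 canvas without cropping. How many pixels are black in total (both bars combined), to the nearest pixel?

2457875 pixels

5:4 is narrower than 16×10, so it spans the full height.
That makes the image 3312.5000 px wide (2650 × 5/4).
4240 − 3312.5000 = 927.5000 px of bars.
That's 927.5000 × 2650 ≈ 2457875 black pixels.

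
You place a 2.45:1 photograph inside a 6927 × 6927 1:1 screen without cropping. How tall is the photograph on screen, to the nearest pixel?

Since 2.450 > 1.000, the photograph is width-limited.
The photograph is 6927 / 2.450 ≈ 2827.35 px tall.

2827 px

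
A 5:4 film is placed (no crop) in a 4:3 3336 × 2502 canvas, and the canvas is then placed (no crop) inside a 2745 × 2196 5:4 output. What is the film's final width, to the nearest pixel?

2573 px

First fit — 5:4 into 3336×2502 spans the height: 3127.50 × 2502.00.
The 4:3 canvas is width-limited in 2745×2196, giving 2745.00 × 2058.75; scale factor 0.8228.
The film scales with it: width 3127.50 × 0.8228 ≈ 2573.44.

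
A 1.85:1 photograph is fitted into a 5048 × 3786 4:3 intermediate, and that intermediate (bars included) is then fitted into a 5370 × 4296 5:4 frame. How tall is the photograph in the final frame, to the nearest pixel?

First fit — 1.85:1 into 5048×3786 spans the width: 5048.00 × 2728.65.
The 4:3 canvas is width-limited in 5370×4296, giving 5370.00 × 4027.50; scale factor 1.0638.
So the photograph's height is 2728.65 × 1.0638 ≈ 2902.70.

2903 px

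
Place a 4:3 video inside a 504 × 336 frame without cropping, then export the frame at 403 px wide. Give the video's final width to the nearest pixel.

358 px

Fitted into 504×336, the video spans the height; its width is 336 × 4/3 ≈ 448.00 px.
Scaling 504 → 403 is ×0.7996, so the width becomes 448.00 × 0.7996 ≈ 358.22 px.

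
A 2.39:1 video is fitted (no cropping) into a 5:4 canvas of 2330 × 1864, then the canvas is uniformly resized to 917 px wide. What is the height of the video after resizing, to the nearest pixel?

At 2330×1864 the video is width-limited, so height = 2330 / 2.390 ≈ 974.90 px.
Resizing to 917 px wide multiplies everything by 0.3936: 974.90 → 383.68 px.

384 px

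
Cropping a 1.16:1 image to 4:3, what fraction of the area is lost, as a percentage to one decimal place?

13.0%

The width stays; only height is cut (since 4:3 is wider than 1.16:1).
Area ratio = (1.160)/(1.333) = 87.00%; the remaining 13.00% is cropped out.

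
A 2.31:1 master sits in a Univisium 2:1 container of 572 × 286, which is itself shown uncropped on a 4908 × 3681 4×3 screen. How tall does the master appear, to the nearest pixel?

Inside the 572×286 canvas the master is width-limited at 572.00 × 247.62.
Second fit — the Univisium 2:1 canvas into 4908×3681 spans the width: 4908.00 × 2454.00 (×8.5804 from 572×286).
So the master's height is 247.62 × 8.5804 ≈ 2124.68.

2125 px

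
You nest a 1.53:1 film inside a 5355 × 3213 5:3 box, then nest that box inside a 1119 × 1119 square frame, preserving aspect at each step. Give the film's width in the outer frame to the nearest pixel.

1027 px

First fit — 1.53:1 into 5355×3213 spans the height: 4915.89 × 3213.00.
Second fit — the 5:3 canvas into 1119×1119 spans the width: 1119.00 × 671.40 (×0.2090 from 5355×3213).
Applying the same ×0.2090: 4915.89 → 1027.24.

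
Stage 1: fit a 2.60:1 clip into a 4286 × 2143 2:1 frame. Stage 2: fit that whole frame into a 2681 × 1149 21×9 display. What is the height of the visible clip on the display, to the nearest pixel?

2.60:1 in 4286×2143: fills the width, so the clip is 4286.00 × 1648.46.
2:1 in 2681×1149: fills the height, so the intermediate becomes 2298.00 × 1149.00 — a scale of ×0.5362.
Applying the same ×0.5362: 1648.46 → 883.85.

884 px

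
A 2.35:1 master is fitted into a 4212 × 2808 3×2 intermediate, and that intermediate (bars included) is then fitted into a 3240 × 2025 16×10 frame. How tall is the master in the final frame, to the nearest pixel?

1293 px

Inside the 4212×2808 canvas the master is width-limited at 4212.00 × 1792.34.
Second fit — the 3×2 canvas into 3240×2025 spans the height: 3037.50 × 2025.00 (×0.7212 from 4212×2808).
The master scales with it: height 1792.34 × 0.7212 ≈ 1292.55.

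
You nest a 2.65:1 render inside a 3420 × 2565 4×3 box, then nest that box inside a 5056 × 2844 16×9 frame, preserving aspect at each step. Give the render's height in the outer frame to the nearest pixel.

1431 px

2.65:1 in 3420×2565: fills the width, so the render is 3420.00 × 1290.57.
4×3 in 5056×2844: fills the height, so the intermediate becomes 3792.00 × 2844.00 — a scale of ×1.1088.
The render scales with it: height 1290.57 × 1.1088 ≈ 1430.94.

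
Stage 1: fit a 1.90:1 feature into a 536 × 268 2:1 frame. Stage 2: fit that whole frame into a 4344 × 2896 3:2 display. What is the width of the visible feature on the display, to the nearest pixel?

4127 px

1.90:1 in 536×268: fills the height, so the feature is 509.20 × 268.00.
2:1 in 4344×2896: fills the width, so the intermediate becomes 4344.00 × 2172.00 — a scale of ×8.1045.
Applying the same ×8.1045: 509.20 → 4126.80.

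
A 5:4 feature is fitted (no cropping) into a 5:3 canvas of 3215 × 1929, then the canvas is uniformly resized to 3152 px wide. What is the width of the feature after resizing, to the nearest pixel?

2364 px

In the 3215×1929 frame the feature fills the height: width = 1929 × 5/4 ≈ 2411.25 px.
Scaling 3215 → 3152 is ×0.9804, so the width becomes 2411.25 × 0.9804 ≈ 2364.00 px.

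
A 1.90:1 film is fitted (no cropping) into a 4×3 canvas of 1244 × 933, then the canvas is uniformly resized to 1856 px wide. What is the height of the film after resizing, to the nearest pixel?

977 px

Fitted into 1244×933, the film spans the width; its height is 1244 / 1.900 ≈ 654.74 px.
Resizing to 1856 px wide multiplies everything by 1.4920: 654.74 → 976.84 px.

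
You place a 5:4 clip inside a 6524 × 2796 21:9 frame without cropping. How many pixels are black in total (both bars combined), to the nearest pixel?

Since 1.250 < 2.333, the clip is height-limited.
That makes the image 3495.0000 px wide (2796 × 5/4).
Black = 6524 − 3495.0000 = 3029.0000 px.
Bar area = 3029.0000 × 2796 ≈ 8469084 px.

8469084 pixels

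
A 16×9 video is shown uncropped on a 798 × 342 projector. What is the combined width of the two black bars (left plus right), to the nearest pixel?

190 px

16×9 is narrower than 21×9, so it spans the full height.
That makes the image 608.00 px wide (342 × 16/9).
Black = 798 − 608.00 = 190.00 px.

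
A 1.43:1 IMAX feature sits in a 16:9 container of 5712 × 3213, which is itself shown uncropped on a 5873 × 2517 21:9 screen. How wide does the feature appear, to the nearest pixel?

1.43:1 IMAX in 5712×3213: fills the height, so the feature is 4594.59 × 3213.00.
16:9 in 5873×2517: fills the height, so the intermediate becomes 4474.67 × 2517.00 — a scale of ×0.7834.
So the feature's width is 4594.59 × 0.7834 ≈ 3599.31.

3599 px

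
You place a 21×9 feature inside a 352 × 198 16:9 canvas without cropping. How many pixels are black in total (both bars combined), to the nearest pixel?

21×9 is wider than 16:9, so it spans the full width.
That makes the image 150.8571 px tall (352 × 9/21).
198 − 150.8571 = 47.1429 px of bars.
Bar area = 47.1429 × 352 ≈ 16594 px.

16594 pixels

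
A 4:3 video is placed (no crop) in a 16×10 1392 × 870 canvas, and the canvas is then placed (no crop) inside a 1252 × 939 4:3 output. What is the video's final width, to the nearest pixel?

First fit — 4:3 into 1392×870 spans the height: 1160.00 × 870.00.
16×10 in 1252×939: fills the width, so the intermediate becomes 1252.00 × 782.50 — a scale of ×0.8994.
Applying the same ×0.8994: 1160.00 → 1043.33.

1043 px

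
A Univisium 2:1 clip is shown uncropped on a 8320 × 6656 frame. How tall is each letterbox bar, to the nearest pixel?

1248 px

Univisium 2:1 (2.000) > 5:4 (1.250), so the clip fills the width.
That makes the image 4160.00 px tall (8320 × 1/2).
Leftover height: 6656 − 4160.00 = 2496.00 px → 1248.00 each side.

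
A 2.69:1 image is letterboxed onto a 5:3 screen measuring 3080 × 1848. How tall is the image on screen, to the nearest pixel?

2.69:1 (2.690) > 5:3 (1.667), so the image fills the width.
The image is 3080 / 2.690 ≈ 1144.98 px tall.

1145 px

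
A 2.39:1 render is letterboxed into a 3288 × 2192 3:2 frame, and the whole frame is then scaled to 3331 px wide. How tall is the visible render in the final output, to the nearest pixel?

1394 px

In the 3288×2192 frame the render fills the width: height = 3288 / 2.390 ≈ 1375.73 px.
Scaling 3288 → 3331 is ×1.0131, so the height becomes 1375.73 × 1.0131 ≈ 1393.72 px.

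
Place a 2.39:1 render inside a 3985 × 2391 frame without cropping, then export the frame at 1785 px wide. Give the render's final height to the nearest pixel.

At 3985×2391 the render is width-limited, so height = 3985 / 2.390 ≈ 1667.36 px.
Scaling 3985 → 1785 is ×0.4479, so the height becomes 1667.36 × 0.4479 ≈ 746.86 px.

747 px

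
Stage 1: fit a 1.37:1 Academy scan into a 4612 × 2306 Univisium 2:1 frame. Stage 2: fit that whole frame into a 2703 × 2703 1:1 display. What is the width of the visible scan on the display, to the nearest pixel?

1.37:1 Academy in 4612×2306: fills the height, so the scan is 3159.22 × 2306.00.
The Univisium 2:1 canvas is width-limited in 2703×2703, giving 2703.00 × 1351.50; scale factor 0.5861.
So the scan's width is 3159.22 × 0.5861 ≈ 1851.56.

1852 px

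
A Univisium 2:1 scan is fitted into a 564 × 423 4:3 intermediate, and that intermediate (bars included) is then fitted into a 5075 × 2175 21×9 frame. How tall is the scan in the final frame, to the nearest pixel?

Univisium 2:1 in 564×423: fills the width, so the scan is 564.00 × 282.00.
The 4:3 canvas is height-limited in 5075×2175, giving 2900.00 × 2175.00; scale factor 5.1418.
So the scan's height is 282.00 × 5.1418 ≈ 1450.00.

1450 px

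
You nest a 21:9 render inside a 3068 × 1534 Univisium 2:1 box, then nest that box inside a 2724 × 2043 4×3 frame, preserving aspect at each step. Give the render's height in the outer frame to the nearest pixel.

1167 px

21:9 in 3068×1534: fills the width, so the render is 3068.00 × 1314.86.
The Univisium 2:1 canvas is width-limited in 2724×2043, giving 2724.00 × 1362.00; scale factor 0.8879.
So the render's height is 1314.86 × 0.8879 ≈ 1167.43.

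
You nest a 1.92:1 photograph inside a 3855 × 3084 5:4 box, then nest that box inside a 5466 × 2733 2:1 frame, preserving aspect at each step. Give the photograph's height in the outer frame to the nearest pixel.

1779 px

Inside the 3855×3084 canvas the photograph is width-limited at 3855.00 × 2007.81.
5:4 in 5466×2733: fills the height, so the intermediate becomes 3416.25 × 2733.00 — a scale of ×0.8862.
So the photograph's height is 2007.81 × 0.8862 ≈ 1779.30.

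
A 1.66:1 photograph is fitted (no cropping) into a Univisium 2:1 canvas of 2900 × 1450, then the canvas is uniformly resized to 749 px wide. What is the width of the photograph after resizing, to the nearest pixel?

622 px

At 2900×1450 the photograph is height-limited, so width = 1450 × 1.660 ≈ 2407.00 px.
Scaling 2900 → 749 is ×0.2583, so the width becomes 2407.00 × 0.2583 ≈ 621.67 px.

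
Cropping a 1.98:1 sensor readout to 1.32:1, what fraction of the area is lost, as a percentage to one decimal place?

1.32:1 is narrower than 1.98:1, so the crop keeps the full height and trims the width.
Area ratio = (1.320)/(1.980) = 66.67%; the remaining 33.33% is cropped out.

33.3%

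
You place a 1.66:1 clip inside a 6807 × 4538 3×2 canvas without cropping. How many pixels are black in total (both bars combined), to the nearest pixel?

2977365 pixels

1.66:1 (1.660) > 3×2 (1.500), so the clip fills the width.
The clip is 6807 / 1.660 ≈ 4100.6024 px tall.
Leftover height: 4538 − 4100.6024 = 437.3976 px.
Bar area = 437.3976 × 6807 ≈ 2977365 px.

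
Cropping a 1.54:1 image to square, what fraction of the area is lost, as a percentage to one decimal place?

The height stays; only width is cut (since square is narrower than 1.54:1).
Fraction kept = (1.000)/(1.540) ≈ 64.94%, so 35.06% is lost.

35.1%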